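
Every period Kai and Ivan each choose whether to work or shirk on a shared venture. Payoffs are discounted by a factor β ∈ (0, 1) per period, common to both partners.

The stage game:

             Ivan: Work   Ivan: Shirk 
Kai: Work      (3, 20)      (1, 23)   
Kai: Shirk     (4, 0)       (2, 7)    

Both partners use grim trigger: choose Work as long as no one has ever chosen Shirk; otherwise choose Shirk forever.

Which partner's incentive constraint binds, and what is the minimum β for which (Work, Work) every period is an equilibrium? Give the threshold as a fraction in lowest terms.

Kai's threshold: (4−3)/(4−2) = 1/2.
Ivan's threshold: (23−20)/(23−7) = 3/16.
1/2 > 3/16, so Kai binds and β* = 1/2.

Kai; β ≥ 1/2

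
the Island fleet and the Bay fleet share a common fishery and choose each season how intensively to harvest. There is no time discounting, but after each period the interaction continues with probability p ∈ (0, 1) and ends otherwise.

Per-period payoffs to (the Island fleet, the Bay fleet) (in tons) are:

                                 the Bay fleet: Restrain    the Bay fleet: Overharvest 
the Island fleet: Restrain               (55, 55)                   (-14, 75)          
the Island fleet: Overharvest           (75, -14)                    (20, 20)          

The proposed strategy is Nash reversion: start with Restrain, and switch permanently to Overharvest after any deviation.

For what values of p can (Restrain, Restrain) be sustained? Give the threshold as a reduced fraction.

With no time discounting, the continuation probability p plays the role of the discount factor.
Grim-trigger IC: 55/(1−p) ≥ 75 + 20p/(1−p) ⇒ p ≥ (75−55)/(75−20) = 4/11.

4/11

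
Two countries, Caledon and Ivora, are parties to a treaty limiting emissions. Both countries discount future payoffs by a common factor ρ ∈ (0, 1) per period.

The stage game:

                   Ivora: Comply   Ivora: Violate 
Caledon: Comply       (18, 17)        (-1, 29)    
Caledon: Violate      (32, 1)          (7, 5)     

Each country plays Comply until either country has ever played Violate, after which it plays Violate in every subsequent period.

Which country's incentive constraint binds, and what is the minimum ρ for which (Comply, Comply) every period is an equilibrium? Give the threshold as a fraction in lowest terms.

Caledon's threshold: (32−18)/(32−7) = 14/25.
Ivora's threshold: (29−17)/(29−5) = 1/2.
14/25 > 1/2, so Caledon binds and ρ* = 14/25.

Caledon; ρ ≥ 14/25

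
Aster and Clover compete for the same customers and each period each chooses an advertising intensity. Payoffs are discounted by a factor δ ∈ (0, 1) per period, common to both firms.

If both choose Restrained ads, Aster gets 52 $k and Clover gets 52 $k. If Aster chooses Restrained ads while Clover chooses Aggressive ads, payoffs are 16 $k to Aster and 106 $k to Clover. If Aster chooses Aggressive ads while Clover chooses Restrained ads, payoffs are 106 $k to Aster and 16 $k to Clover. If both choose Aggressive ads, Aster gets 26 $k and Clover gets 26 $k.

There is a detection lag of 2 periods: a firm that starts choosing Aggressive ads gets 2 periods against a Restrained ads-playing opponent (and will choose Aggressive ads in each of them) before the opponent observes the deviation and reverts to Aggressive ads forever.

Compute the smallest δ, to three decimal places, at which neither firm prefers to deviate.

0.822

Deviating for the 2 undetected periods gains 106−52 = 54 per period over cooperation, then loses 52−26 = 26 per period forever once punishment starts.
Gain: 54(1 + δ + … + δ^1); loss: 26·δ^2/(1−δ).
No profitable deviation ⇔ 54(1−δ^2) ≤ 26·δ^2, i.e. δ^2 ≥ 54/(54+26) = 27/40.
Hence δ ≥ (27/40)^(1/2) ≈ 0.822.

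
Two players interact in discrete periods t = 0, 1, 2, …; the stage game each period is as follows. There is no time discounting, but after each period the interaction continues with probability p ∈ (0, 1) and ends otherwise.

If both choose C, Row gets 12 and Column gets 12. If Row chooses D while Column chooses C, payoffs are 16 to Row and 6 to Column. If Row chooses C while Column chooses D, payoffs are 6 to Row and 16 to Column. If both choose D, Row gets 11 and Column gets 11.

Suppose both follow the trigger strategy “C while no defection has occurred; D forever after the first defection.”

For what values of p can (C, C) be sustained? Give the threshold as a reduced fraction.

Expected cooperation value is 12 + p·12 + p²·12 + … = 12/(1−p); deviation gives 16 + p·11/(1−p).
12 ≥ 16(1−p) + 11p ⇒ 5p ≥ 4 ⇒ p ≥ 4/5.

4/5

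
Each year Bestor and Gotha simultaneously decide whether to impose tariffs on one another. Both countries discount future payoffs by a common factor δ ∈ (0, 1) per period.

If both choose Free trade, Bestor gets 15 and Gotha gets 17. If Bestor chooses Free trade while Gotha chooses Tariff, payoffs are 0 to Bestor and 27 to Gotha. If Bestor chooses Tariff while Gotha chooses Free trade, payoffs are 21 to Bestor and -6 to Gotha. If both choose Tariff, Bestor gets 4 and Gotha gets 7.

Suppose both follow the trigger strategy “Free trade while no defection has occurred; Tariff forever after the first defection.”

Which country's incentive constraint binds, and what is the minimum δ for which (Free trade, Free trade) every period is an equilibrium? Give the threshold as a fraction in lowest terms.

Gotha; δ ≥ 1/2

Bestor: cooperation gives 15 each period; deviation gives 21 once then 4 forever.
  15/(1−δ) ≥ 21 + 4δ/(1−δ) ⇒ δ ≥ 6/17.
Gotha: cooperation gives 17 each period; deviation gives 27 once then 7 forever.
  δ ≥ 10/20 = 1/2.
Both must hold, so the binding constraint is Gotha's: δ ≥ 1/2.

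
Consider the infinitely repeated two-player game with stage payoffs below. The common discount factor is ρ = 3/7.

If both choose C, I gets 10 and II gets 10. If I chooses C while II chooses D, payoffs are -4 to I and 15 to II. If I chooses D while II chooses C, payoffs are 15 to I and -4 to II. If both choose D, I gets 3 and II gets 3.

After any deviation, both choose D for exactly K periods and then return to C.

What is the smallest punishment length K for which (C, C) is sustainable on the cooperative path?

Need Σ_{k=1}^{K} ρ^k ≥ (15−10)/(10−3) = 0.7143 at ρ = 3/7.
At K = 3 the sum is 0.6910 < 0.7143; at K = 4 it is 0.7247 ≥ 0.7143.
So the minimum punishment length is K = 4.

4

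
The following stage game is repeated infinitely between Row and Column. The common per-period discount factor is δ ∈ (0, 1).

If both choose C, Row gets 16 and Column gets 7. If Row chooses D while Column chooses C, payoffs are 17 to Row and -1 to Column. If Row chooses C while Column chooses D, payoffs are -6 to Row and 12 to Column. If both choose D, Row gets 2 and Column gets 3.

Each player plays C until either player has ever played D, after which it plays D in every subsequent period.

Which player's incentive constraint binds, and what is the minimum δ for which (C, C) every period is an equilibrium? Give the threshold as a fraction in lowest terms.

For Row: deviation gain 17−16 = 1, per-period punishment loss 16−2 = 14. IC gives δ ≥ 1/15.
For Column: gain 5, loss 4 per period, so δ ≥ 5/9.
The tighter constraint is Column's, so cooperation needs δ ≥ 5/9.

Column; δ ≥ 5/9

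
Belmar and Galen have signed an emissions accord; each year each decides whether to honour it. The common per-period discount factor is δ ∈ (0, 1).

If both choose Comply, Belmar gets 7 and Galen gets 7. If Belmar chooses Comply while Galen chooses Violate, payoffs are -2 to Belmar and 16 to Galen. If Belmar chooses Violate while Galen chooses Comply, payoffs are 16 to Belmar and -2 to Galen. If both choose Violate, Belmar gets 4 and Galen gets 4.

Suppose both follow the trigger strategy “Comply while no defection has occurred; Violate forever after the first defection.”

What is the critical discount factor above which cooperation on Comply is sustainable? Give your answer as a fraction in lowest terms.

7/(1−δ) ≥ 16 + 4δ/(1−δ)
7 ≥ 16 − 12δ
δ ≥ 9/12 = 3/4.

3/4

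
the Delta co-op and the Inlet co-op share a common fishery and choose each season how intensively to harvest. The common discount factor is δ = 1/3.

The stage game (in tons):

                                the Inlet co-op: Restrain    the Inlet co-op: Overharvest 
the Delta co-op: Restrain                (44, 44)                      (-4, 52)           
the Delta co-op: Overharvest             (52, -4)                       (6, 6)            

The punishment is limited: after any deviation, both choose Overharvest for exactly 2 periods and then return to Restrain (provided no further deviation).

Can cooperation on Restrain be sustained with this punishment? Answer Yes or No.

Yes

Comparing payoff streams over the 3 periods until play realigns: cooperate → 44(1+δ+…+δ^2); deviate → 52 + 6(δ+…+δ^2).
Cooperation is sustained iff (44−6)(δ+…+δ^2) ≥ 52−44.
δ+…+δ^2 = 1/3·(1−(1/3)^2)/(1−1/3) = 0.4444, and (52−44)/(44−6) = 0.2105.
0.4444 ≥ 0.2105, so cooperation is sustainable.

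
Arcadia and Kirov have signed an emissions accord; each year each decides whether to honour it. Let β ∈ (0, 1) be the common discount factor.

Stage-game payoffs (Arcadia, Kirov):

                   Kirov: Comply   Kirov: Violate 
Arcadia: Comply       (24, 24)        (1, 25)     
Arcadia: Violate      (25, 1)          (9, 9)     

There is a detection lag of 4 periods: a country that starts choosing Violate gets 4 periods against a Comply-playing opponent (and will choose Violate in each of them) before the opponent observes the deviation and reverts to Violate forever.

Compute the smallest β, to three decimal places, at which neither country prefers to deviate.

0.500

Deviating for the 4 undetected periods gains 25−24 = 1 per period over cooperation, then loses 24−9 = 15 per period forever once punishment starts.
Gain: 1(1 + β + … + β^3); loss: 15·β^4/(1−β).
No profitable deviation ⇔ 1(1−β^4) ≤ 15·β^4, i.e. β^4 ≥ 1/(1+15) = 1/16.
Hence β ≥ (1/16)^(1/4) ≈ 0.500.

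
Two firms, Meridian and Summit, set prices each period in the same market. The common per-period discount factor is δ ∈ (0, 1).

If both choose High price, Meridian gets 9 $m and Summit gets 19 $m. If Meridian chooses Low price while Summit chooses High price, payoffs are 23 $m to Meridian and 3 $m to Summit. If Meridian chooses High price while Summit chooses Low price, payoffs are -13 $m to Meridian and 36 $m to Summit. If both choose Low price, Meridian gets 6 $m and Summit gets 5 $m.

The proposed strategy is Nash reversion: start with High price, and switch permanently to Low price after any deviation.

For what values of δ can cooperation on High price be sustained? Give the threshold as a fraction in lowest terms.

14/17

For Meridian: deviation gain 23−9 = 14, per-period punishment loss 9−6 = 3. IC gives δ ≥ 14/17.
For Summit: gain 17, loss 14 per period, so δ ≥ 17/31.
The tighter constraint is Meridian's, so cooperation needs δ ≥ 14/17.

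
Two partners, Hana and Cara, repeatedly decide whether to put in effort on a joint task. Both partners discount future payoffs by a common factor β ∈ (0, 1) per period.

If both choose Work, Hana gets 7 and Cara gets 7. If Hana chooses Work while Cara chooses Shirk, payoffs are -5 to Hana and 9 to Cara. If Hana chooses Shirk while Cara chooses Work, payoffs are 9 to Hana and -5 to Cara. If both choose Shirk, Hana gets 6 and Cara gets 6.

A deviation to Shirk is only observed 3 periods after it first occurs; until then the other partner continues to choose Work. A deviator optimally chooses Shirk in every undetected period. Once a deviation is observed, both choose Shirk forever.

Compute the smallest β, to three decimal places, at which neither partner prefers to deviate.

The best deviation is to choose Shirk for all 3 undetected periods, earning 9 each, then 6 forever once detected.
Deviation value: 9(1−β^3)/(1−β) + 6β^3/(1−β); cooperation value: 7/(1−β).
IC: 7 ≥ 9(1−β^3) + 6β^3 = 9 − 3β^3.
So β^3 ≥ 2/3, giving β ≥ (2/3)^(1/3) ≈ 0.874.

0.874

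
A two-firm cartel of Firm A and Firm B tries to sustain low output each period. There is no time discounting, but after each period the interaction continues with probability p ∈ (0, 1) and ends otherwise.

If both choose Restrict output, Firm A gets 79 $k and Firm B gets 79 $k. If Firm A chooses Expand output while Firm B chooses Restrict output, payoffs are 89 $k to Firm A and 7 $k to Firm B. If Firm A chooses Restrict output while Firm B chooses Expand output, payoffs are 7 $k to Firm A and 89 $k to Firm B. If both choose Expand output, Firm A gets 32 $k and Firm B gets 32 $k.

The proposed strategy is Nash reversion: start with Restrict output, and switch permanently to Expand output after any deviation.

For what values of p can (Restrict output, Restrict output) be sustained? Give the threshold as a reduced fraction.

10/57

With no time discounting, the continuation probability p plays the role of the discount factor.
Grim-trigger IC: 79/(1−p) ≥ 89 + 32p/(1−p) ⇒ p ≥ (89−79)/(89−32) = 10/57.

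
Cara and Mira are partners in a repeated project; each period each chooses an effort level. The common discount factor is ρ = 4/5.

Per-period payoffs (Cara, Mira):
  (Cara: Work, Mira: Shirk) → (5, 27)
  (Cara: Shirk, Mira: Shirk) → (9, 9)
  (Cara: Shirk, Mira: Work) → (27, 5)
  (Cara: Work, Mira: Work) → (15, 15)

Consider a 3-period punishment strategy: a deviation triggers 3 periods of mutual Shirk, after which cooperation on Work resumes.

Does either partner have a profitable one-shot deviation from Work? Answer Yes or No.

Yes

IC: ρ+…+ρ^3 ≥ (27−15)/(15−9) = 2.
At ρ = 4/5: partial sum = 1.9520 < 2.0000. Cooperation not sustainable.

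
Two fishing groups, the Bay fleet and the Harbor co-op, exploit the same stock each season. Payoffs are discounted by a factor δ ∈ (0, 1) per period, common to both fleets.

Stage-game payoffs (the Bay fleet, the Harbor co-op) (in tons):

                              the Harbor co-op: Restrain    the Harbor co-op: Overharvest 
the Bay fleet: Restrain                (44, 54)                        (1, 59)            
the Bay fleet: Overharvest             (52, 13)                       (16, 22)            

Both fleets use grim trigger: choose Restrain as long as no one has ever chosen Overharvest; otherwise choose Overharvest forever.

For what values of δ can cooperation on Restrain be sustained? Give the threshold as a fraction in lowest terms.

the Bay fleet's threshold: (52−44)/(52−16) = 2/9.
the Harbor co-op's threshold: (59−54)/(59−22) = 5/37.
2/9 > 5/37, so the Bay fleet binds and δ* = 2/9.

2/9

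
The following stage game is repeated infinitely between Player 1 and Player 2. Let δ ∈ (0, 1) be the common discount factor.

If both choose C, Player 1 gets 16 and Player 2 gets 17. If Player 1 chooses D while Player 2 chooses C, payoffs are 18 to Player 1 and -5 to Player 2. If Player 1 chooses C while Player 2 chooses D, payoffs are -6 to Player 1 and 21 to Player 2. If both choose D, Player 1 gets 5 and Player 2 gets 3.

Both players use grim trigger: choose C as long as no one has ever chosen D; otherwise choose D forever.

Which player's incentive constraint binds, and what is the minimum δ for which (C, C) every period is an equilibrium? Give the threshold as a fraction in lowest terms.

Player 2; δ ≥ 2/9

Player 1's threshold: (18−16)/(18−5) = 2/13.
Player 2's threshold: (21−17)/(21−3) = 2/9.
2/13 < 2/9, so Player 2 binds and δ* = 2/9.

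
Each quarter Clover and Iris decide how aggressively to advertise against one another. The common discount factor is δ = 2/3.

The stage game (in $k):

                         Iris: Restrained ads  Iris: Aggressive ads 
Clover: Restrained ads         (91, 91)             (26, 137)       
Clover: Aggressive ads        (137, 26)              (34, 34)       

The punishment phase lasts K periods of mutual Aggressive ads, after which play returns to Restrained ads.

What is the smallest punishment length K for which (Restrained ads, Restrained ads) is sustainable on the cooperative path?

IC: δ(1−δ^K)/(1−δ) ≥ (137−91)/(91−34) = 46/57.
With δ = 2/3: need 1 − δ^K ≥ 46/57·(1−2/3)/(2/3), i.e. δ^K ≤ 0.5965.
Since (2/3)^1 = 0.6667 and (2/3)^2 = 0.4444, the smallest such K is 2.

2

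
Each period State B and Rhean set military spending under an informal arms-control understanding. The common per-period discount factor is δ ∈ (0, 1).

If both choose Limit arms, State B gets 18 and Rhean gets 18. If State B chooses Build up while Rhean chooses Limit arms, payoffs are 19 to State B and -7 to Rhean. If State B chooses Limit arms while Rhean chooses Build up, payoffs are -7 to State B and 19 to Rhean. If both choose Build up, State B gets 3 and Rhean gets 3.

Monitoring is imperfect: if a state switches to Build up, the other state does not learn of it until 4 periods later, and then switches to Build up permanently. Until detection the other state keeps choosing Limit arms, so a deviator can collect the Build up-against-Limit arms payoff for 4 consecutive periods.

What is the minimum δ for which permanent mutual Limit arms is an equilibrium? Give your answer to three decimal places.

0.500

A deviator earns 19 for 4 periods, then 3 forever; cooperating earns 18 forever. Multiplying the IC by (1−δ):
18 ≥ 19(1−δ^4) + 3δ^4, so 16·δ^4 ≥ 1 and δ^4 ≥ 1/16.
δ ≥ (1/16)^(1/4) ≈ 0.500.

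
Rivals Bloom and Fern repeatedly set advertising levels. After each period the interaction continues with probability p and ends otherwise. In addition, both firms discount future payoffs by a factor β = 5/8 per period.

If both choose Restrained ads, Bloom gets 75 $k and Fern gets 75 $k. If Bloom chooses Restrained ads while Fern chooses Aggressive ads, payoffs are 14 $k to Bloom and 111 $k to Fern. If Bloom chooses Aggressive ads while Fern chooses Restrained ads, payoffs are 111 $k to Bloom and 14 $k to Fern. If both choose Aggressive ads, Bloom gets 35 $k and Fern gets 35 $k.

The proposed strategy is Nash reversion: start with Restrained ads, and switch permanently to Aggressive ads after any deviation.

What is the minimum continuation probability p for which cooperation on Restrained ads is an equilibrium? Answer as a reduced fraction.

With continuation probability p and discount β, the effective per-period discount factor is βp.
Grim-trigger IC: βp ≥ (111−75)/(111−35) = 9/19.
So p ≥ (9/19)/(5/8) = 72/95.

72/95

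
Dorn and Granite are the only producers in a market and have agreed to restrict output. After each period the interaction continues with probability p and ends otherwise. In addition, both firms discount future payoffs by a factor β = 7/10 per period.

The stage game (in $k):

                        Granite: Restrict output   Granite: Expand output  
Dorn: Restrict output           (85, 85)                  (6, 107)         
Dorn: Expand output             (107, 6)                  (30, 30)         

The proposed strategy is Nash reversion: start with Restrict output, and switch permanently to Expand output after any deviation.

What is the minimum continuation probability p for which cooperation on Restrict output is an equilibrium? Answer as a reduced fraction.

20/49

With continuation probability p and discount β, the effective per-period discount factor is βp.
Grim-trigger IC: βp ≥ (107−85)/(107−30) = 2/7.
So p ≥ (2/7)/(7/10) = 20/49.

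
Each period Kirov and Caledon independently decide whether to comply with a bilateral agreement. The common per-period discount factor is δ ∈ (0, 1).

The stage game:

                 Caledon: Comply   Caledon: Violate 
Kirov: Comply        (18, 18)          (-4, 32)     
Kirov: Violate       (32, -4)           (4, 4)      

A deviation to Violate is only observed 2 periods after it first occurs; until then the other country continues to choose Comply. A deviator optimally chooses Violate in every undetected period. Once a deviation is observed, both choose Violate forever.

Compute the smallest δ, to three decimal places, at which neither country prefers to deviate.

A deviator earns 32 for 2 periods, then 4 forever; cooperating earns 18 forever. Multiplying the IC by (1−δ):
18 ≥ 32(1−δ^2) + 4δ^2, so 28·δ^2 ≥ 14 and δ^2 ≥ 1/2.
δ ≥ (1/2)^(1/2) ≈ 0.707.

0.707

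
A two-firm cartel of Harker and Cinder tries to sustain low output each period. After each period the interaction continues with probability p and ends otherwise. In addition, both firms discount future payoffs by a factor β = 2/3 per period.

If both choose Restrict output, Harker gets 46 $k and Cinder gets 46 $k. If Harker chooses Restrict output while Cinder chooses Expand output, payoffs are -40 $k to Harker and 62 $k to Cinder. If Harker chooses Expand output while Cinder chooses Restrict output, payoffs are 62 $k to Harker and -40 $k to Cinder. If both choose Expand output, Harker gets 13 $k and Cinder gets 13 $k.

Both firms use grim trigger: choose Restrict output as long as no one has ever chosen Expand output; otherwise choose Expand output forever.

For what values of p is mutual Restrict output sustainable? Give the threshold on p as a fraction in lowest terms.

24/49

Expected continuation weight on next period's payoff is β·p = 2/3·p, which plays the role of the discount factor.
Cooperation requires 2/3·p ≥ (62−46)/(62−13) = 16/49, hence p ≥ 24/49.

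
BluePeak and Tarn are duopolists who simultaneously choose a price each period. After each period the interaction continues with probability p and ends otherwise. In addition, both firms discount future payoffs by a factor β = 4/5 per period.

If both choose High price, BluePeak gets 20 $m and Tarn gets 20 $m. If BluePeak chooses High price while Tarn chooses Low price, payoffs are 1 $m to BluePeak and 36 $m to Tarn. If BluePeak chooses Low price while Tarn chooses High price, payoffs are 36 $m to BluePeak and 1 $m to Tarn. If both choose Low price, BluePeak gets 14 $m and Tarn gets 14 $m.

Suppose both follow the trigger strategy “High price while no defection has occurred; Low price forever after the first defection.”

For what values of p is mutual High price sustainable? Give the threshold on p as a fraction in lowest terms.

With continuation probability p and discount β, the effective per-period discount factor is βp.
Grim-trigger IC: βp ≥ (36−20)/(36−14) = 8/11.
So p ≥ (8/11)/(4/5) = 10/11.

10/11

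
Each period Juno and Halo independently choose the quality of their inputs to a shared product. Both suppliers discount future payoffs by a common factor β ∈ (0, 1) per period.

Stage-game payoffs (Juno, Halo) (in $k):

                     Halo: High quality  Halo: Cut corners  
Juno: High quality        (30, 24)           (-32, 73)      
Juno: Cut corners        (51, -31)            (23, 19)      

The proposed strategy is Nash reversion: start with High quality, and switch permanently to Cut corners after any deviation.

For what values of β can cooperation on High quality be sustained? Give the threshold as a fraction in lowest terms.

49/54

Juno: cooperation gives 30 each period; deviation gives 51 once then 23 forever.
  30/(1−β) ≥ 51 + 23β/(1−β) ⇒ β ≥ 21/28 = 3/4.
Halo: cooperation gives 24 each period; deviation gives 73 once then 19 forever.
  β ≥ 49/54.
Both must hold, so the binding constraint is Halo's: β ≥ 49/54.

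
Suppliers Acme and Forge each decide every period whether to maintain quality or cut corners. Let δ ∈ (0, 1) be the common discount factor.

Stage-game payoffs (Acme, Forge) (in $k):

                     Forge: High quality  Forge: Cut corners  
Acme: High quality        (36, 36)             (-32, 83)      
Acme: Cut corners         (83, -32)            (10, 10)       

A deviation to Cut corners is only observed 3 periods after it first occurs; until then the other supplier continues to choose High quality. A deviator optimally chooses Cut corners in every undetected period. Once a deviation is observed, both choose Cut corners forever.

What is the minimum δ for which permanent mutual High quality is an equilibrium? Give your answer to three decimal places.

The best deviation is to choose Cut corners for all 3 undetected periods, earning 83 each, then 10 forever once detected.
Deviation value: 83(1−δ^3)/(1−δ) + 10δ^3/(1−δ); cooperation value: 36/(1−δ).
IC: 36 ≥ 83(1−δ^3) + 10δ^3 = 83 − 73δ^3.
So δ^3 ≥ 47/73, giving δ ≥ (47/73)^(1/3) ≈ 0.863.

0.863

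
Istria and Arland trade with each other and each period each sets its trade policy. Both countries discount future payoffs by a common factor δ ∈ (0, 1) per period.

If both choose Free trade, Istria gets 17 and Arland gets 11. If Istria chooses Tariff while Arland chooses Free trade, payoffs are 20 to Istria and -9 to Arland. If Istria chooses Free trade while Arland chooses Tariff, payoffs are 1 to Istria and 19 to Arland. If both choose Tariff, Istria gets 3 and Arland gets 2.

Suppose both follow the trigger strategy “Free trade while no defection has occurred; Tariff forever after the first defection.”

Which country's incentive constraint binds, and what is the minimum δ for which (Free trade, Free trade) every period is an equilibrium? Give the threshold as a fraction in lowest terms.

Arland; δ ≥ 8/17

For Istria: deviation gain 20−17 = 3, per-period punishment loss 17−3 = 14. IC gives δ ≥ 3/17.
For Arland: gain 8, loss 9 per period, so δ ≥ 8/17.
The tighter constraint is Arland's, so cooperation needs δ ≥ 8/17.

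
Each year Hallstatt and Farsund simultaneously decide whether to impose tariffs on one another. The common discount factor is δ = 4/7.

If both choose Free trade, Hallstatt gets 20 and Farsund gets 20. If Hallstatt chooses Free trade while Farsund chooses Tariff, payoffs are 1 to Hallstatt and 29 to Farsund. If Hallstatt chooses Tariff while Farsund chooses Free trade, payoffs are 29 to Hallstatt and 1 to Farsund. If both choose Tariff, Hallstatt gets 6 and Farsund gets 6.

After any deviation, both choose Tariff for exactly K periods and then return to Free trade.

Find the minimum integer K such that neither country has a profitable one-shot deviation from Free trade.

2

No profitable deviation requires (20−6)(δ+…+δ^K) ≥ 29−20, i.e. δ+…+δ^K ≥ 9/14 ≈ 0.6429.
With δ = 4/7, the partial sums are K=1: 0.5714, K=2: 0.8980.
K = 2 is the first length at which the sum reaches 0.6429.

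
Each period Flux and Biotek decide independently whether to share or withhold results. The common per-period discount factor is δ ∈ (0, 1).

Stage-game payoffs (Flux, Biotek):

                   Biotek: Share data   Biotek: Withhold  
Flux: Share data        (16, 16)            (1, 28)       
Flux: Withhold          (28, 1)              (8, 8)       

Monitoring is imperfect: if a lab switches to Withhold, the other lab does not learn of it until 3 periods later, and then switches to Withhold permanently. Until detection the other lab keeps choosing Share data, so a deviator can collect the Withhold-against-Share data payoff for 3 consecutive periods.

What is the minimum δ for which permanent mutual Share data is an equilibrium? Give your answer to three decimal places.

0.843

A deviator earns 28 for 3 periods, then 8 forever; cooperating earns 16 forever. Multiplying the IC by (1−δ):
16 ≥ 28(1−δ^3) + 8δ^3, so 20·δ^3 ≥ 12 and δ^3 ≥ 3/5.
δ ≥ (3/5)^(1/3) ≈ 0.843.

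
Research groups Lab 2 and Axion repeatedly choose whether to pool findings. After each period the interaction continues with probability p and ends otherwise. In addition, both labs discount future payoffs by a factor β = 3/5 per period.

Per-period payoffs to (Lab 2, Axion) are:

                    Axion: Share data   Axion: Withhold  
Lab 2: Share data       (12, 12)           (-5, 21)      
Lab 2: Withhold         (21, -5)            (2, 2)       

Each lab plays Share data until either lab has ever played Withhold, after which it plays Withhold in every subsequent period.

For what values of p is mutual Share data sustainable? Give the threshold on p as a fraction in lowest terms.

15/19

Expected continuation weight on next period's payoff is β·p = 3/5·p, which plays the role of the discount factor.
Cooperation requires 3/5·p ≥ (21−12)/(21−2) = 9/19, hence p ≥ 15/19.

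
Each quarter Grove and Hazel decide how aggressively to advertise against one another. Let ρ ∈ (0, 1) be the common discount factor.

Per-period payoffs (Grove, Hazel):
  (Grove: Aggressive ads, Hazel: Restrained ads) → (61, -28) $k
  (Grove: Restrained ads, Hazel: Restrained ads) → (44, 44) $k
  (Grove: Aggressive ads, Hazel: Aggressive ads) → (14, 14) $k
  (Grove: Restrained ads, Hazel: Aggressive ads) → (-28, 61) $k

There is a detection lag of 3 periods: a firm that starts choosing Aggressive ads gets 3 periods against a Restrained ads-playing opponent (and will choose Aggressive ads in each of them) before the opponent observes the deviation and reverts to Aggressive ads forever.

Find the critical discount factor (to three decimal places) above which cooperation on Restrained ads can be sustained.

Deviating for the 3 undetected periods gains 61−44 = 17 per period over cooperation, then loses 44−14 = 30 per period forever once punishment starts.
Gain: 17(1 + ρ + … + ρ^2); loss: 30·ρ^3/(1−ρ).
No profitable deviation ⇔ 17(1−ρ^3) ≤ 30·ρ^3, i.e. ρ^3 ≥ 17/(17+30) = 17/47.
Hence ρ ≥ (17/47)^(1/3) ≈ 0.712.

0.712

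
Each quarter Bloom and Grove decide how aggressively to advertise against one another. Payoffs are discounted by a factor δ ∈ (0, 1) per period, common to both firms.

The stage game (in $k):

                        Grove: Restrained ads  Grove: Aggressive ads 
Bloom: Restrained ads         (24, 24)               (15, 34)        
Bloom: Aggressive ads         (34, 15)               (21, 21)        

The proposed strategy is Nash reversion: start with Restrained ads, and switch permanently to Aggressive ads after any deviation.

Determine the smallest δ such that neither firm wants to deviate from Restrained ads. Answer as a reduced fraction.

24/(1−δ) ≥ 34 + 21δ/(1−δ)
24 ≥ 34 − 13δ
δ ≥ 10/13.

10/13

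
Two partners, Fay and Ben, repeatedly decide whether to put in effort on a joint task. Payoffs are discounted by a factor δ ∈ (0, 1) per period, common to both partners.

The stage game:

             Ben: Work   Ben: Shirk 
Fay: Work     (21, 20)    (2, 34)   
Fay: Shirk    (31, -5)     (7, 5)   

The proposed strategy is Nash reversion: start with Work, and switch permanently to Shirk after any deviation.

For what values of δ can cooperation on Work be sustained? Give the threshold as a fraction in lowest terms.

14/29

Fay's threshold: (31−21)/(31−7) = 5/12.
Ben's threshold: (34−20)/(34−5) = 14/29.
5/12 < 14/29, so Ben binds and δ* = 14/29.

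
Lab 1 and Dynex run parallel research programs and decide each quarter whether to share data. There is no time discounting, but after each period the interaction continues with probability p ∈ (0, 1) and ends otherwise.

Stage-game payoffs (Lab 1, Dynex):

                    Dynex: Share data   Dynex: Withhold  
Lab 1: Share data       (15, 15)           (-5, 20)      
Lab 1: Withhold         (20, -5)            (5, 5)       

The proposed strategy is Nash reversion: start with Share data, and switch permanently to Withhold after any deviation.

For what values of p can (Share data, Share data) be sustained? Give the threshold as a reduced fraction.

With no time discounting, the continuation probability p plays the role of the discount factor.
Grim-trigger IC: 15/(1−p) ≥ 20 + 5p/(1−p) ⇒ p ≥ (20−15)/(20−5) = 1/3.

1/3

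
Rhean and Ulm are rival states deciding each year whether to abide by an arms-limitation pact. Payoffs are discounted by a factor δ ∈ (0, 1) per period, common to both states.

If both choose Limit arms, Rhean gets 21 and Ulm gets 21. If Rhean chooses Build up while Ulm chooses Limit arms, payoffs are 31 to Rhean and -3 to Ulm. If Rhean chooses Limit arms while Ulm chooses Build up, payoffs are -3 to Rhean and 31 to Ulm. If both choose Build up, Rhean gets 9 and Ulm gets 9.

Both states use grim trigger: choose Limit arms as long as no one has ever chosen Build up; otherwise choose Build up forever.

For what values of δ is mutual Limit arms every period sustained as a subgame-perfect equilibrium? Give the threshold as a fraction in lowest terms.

One-period gain from deviating is 31 − 21 = 10. The loss is 21 − 9 = 12 in every subsequent period, with present value 12·δ/(1−δ).
Deviation is unprofitable when 12·δ/(1−δ) ≥ 10, i.e. δ/(1−δ) ≥ 5/6.
Equivalently δ ≥ 10/(10+12) = 5/11.

5/11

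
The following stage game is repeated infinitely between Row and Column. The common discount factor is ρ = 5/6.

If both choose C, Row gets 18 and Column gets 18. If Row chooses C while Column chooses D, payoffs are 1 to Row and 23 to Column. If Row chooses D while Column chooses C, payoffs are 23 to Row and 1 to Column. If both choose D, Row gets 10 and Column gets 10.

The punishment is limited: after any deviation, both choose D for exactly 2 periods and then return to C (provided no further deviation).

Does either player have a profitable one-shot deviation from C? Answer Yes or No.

No

IC: ρ+…+ρ^2 ≥ (23−18)/(18−10) = 5/8.
At ρ = 5/6: partial sum = 1.5278 ≥ 0.6250. Cooperation sustainable.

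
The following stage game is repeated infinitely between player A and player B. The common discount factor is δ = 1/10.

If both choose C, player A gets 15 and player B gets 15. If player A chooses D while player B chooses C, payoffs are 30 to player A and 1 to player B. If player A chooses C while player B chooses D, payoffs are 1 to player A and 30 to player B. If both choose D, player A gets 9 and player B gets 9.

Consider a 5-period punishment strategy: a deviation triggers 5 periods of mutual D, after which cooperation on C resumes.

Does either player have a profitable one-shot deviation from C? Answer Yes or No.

Yes

Comparing payoff streams over the 6 periods until play realigns: cooperate → 15(1+δ+…+δ^5); deviate → 30 + 9(δ+…+δ^5).
Cooperation is sustained iff (15−9)(δ+…+δ^5) ≥ 30−15.
δ+…+δ^5 = 1/10·(1−(1/10)^5)/(1−1/10) = 0.1111, and (30−15)/(15−9) = 2.5000.
0.1111 < 2.5000, so cooperation is not sustainable.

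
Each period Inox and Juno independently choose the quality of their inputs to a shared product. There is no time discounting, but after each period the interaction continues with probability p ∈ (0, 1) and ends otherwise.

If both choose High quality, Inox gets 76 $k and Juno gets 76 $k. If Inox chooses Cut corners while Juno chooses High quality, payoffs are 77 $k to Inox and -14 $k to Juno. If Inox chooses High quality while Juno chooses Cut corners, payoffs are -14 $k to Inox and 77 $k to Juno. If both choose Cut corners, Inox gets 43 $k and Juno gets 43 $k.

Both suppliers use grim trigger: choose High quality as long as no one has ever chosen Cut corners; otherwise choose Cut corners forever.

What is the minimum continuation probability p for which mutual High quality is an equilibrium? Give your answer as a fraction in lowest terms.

With no time discounting, the continuation probability p plays the role of the discount factor.
Grim-trigger IC: 76/(1−p) ≥ 77 + 43p/(1−p) ⇒ p ≥ (77−76)/(77−43) = 1/34.

1/34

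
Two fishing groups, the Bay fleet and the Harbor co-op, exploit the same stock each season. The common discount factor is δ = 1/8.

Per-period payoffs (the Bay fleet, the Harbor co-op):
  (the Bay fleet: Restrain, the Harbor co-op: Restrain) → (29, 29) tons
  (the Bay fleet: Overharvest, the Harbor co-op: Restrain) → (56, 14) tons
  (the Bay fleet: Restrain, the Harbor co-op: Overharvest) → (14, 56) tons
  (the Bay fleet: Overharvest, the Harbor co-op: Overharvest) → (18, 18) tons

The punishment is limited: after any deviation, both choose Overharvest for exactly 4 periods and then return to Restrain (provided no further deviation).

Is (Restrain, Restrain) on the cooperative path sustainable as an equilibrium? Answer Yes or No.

A one-shot deviation gives 56 now, then 18 for 4 periods, then back to 29.
Gain from deviating: (56−29) today; loss: (29−18) in each of the next 4 periods.
No-deviation condition: (29−18)(δ+…+δ^4) ≥ 56−29, i.e. δ+…+δ^4 ≥ 27/11.
At δ = 1/8: δ+…+δ^4 = 0.1428 < 2.4545.
So cooperation is not sustainable.

No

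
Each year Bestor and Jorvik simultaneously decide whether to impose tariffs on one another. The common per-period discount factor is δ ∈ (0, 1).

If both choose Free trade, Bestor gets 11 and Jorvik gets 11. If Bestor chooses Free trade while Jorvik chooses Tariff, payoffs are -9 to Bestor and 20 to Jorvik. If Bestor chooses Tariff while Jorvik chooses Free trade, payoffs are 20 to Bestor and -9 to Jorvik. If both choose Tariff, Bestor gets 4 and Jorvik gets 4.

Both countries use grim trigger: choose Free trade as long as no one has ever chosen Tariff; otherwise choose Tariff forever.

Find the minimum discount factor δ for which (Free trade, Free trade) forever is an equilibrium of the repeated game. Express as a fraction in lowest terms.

9/16

Cooperation forever yields 11 each period: 11/(1−δ).
Deviating yields 20 once, then 4 forever: 20 + 4δ/(1−δ).
No profitable deviation requires 11/(1−δ) ≥ 20 + 4δ/(1−δ).
Multiplying by (1−δ): 11 ≥ 20(1−δ) + 4δ = 20 − 16δ.
So 16δ ≥ 9, i.e. δ ≥ 9/16.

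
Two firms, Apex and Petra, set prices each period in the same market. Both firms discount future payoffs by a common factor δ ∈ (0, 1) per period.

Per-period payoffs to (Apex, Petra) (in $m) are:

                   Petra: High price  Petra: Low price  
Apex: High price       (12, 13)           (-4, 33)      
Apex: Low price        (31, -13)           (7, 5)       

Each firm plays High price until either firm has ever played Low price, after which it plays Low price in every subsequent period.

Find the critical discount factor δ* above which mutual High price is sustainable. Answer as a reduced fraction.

19/24

For Apex: deviation gain 31−12 = 19, per-period punishment loss 12−7 = 5. IC gives δ ≥ 19/24.
For Petra: gain 20, loss 8 per period, so δ ≥ 20/28 = 5/7.
The tighter constraint is Apex's, so cooperation needs δ ≥ 19/24.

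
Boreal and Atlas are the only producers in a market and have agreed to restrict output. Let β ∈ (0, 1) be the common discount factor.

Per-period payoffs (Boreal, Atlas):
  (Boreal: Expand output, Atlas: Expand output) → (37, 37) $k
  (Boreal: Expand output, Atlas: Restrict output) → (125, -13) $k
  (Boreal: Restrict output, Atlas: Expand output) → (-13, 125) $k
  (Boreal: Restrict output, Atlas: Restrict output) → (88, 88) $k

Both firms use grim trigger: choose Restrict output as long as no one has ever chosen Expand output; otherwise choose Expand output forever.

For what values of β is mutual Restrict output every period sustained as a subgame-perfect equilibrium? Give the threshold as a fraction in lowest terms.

Under grim trigger the critical discount factor is (T−C)/(T−P) with T = 125, C = 88, P = 37.
β* = (125−88)/(125−37) = 37/88.

37/88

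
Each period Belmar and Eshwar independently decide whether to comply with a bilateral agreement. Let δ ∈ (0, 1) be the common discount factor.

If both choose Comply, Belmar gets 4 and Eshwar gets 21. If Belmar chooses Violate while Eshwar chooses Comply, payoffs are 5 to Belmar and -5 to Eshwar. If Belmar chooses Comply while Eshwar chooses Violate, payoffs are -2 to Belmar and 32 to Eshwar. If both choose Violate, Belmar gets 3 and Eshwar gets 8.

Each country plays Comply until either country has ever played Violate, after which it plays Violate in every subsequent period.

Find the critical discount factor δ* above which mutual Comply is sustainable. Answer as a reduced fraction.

Belmar: cooperation gives 4 each period; deviation gives 5 once then 3 forever.
  4/(1−δ) ≥ 5 + 3δ/(1−δ) ⇒ δ ≥ 1/2.
Eshwar: cooperation gives 21 each period; deviation gives 32 once then 8 forever.
  δ ≥ 11/24.
Both must hold, so the binding constraint is Belmar's: δ ≥ 1/2.

1/2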